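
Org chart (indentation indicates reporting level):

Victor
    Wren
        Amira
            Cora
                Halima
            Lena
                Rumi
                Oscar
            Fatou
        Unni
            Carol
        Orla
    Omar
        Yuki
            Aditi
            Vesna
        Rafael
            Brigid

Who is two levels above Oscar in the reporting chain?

Oscar reports to Lena, and Lena reports to Amira. So Oscar's skip-level manager is Amira.

Amira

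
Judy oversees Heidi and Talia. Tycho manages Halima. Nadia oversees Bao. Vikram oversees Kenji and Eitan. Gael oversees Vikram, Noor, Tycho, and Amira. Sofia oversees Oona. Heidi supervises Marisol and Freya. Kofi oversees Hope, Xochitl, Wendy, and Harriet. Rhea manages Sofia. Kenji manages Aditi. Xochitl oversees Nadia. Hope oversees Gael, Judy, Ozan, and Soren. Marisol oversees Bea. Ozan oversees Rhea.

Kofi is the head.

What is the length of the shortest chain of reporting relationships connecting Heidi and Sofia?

5

Heidi is 2 levels below Hope, and Sofia is 3 levels below Hope (their lowest common manager). The shortest path runs up from Heidi to Hope and back down to Sofia: 2 + 3 = 5 links.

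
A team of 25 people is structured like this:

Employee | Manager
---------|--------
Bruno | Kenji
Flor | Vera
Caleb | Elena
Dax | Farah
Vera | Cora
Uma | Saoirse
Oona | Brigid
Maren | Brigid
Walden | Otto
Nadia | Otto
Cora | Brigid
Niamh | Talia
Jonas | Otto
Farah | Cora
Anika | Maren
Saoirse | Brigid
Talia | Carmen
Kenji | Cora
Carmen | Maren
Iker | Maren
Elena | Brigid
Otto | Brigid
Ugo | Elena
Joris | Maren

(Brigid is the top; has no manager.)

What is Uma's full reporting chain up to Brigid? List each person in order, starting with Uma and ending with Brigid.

Uma -> Saoirse -> Brigid

Uma reports to Saoirse. Saoirse reports to Brigid. Brigid is at the top.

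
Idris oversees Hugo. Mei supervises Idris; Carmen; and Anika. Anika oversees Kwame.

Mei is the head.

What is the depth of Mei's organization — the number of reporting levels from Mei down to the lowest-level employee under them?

2

The longest chain under Mei runs Mei → Anika → Kwame, which is 2 levels below Mei.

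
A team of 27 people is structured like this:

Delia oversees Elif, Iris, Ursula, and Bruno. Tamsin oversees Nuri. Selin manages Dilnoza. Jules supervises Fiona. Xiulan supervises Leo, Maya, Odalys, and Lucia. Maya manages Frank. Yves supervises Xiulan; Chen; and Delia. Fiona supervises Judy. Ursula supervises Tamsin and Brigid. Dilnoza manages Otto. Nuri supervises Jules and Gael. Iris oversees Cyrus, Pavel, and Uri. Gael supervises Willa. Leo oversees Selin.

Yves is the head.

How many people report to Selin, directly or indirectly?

Selin directly manages Dilnoza. Under Dilnoza: Otto (1). That's 2 in total.

2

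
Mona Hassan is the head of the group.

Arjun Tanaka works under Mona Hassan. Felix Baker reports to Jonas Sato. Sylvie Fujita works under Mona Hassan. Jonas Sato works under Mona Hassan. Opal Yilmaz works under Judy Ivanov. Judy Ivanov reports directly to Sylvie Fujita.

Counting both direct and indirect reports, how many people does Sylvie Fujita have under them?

Sylvie Fujita directly manages Judy Ivanov. Under Judy Ivanov: Opal Yilmaz (1). That's 2 in total.

2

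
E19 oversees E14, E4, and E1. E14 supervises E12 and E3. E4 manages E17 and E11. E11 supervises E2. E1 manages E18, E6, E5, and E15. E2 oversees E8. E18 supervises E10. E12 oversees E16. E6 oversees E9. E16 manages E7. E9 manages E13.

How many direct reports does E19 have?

3

E19 directly manages E14, E4, E1. That is 3 direct reports.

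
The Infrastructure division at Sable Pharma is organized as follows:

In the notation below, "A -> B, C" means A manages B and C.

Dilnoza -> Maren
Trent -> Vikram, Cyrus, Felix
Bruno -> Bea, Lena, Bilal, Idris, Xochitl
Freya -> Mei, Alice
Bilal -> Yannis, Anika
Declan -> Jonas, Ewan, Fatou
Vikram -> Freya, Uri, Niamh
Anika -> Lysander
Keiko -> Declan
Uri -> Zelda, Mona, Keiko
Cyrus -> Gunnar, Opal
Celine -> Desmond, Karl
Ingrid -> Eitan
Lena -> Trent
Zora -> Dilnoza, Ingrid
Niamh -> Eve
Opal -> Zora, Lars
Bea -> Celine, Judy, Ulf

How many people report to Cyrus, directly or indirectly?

Cyrus directly manages Gunnar, Opal. Gunnar has no reports. Under Opal: Lars, Zora, Ingrid, Eitan, Dilnoza, Maren (6). So Cyrus's organization is 2 direct reports plus everyone under them: 1 + 7 = 8.

8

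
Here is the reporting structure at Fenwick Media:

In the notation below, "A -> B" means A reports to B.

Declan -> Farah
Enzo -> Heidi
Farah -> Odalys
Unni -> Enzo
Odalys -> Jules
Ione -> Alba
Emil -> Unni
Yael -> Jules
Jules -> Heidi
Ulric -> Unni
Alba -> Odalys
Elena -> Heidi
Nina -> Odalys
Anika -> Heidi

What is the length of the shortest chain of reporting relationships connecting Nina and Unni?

5

Nina is 3 levels below Heidi, and Unni is 2 levels below Heidi (their lowest common manager). The shortest path runs up from Nina to Heidi and back down to Unni: 3 + 2 = 5 links.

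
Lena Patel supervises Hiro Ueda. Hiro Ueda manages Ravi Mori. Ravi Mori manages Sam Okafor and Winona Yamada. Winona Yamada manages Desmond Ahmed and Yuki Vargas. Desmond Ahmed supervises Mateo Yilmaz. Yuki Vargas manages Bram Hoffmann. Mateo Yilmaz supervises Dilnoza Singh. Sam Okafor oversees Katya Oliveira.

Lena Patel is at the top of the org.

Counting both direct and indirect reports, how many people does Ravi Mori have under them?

Ravi Mori directly manages Winona Yamada, Sam Okafor. Under Winona Yamada: Yuki Vargas, Bram Hoffmann, Desmond Ahmed, Mateo Yilmaz, Dilnoza Singh (5). Under Sam Okafor: Katya Oliveira (1). So Ravi Mori's organization is 2 direct reports plus everyone under them: 6 + 2 = 8.

8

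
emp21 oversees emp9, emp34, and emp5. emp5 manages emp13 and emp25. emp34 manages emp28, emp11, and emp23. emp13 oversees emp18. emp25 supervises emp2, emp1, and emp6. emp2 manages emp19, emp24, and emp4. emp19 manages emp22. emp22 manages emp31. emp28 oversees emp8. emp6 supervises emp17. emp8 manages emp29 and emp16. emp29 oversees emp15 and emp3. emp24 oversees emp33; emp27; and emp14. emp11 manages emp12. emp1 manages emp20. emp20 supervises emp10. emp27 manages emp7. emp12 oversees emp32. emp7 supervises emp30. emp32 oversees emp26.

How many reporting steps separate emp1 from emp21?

Chain from emp1 up to emp21: emp1 → emp25 → emp5 → emp21. That is 3 steps up, so emp1 is 3 levels below emp21.

3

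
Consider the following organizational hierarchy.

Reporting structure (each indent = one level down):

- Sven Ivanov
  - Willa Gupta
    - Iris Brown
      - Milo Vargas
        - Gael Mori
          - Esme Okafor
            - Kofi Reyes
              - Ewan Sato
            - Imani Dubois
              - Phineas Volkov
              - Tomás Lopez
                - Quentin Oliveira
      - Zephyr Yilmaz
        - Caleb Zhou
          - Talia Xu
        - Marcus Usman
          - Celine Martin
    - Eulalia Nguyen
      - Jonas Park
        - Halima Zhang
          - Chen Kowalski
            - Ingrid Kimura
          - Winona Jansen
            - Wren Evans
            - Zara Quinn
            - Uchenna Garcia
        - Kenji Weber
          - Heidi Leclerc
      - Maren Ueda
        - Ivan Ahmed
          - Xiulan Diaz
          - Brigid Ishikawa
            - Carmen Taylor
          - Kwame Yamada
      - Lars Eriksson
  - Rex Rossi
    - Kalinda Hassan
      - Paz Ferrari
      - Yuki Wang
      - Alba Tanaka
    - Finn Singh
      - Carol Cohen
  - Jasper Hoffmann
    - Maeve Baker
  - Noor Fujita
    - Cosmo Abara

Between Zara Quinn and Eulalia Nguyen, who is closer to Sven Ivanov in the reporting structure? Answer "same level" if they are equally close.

Zara Quinn is 6 levels below Sven Ivanov; Eulalia Nguyen is 2. Eulalia Nguyen is higher.

Eulalia Nguyen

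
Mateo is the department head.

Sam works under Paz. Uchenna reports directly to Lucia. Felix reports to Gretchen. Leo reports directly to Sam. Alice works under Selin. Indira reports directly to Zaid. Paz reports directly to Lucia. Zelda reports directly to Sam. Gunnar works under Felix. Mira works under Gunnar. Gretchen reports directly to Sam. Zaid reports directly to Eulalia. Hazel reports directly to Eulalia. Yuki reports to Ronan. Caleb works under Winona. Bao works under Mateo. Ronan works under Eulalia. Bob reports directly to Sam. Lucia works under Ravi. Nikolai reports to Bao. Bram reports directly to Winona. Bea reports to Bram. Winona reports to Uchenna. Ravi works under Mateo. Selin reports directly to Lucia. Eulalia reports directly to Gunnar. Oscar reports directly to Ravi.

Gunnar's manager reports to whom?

Gretchen

Gunnar reports to Felix, and Felix reports to Gretchen. So Gunnar's skip-level manager is Gretchen.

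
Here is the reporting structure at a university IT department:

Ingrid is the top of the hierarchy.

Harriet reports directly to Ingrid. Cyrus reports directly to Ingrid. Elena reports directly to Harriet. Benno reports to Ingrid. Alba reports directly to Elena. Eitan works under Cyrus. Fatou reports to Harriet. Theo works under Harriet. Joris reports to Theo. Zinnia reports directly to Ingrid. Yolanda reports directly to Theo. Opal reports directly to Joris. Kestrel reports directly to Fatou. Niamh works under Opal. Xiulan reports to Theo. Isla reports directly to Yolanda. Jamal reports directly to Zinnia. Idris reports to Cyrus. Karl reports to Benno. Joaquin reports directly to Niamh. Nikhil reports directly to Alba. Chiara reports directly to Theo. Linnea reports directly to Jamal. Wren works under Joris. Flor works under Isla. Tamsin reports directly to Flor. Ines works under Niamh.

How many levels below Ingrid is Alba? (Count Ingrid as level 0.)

3

Chain from Alba up to Ingrid: Alba → Elena → Harriet → Ingrid. That is 3 steps up, so Alba is 3 levels below Ingrid.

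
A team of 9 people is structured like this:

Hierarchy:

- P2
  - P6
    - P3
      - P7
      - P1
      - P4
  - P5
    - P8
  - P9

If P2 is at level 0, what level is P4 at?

3

Chain from P4 up to P2: P4 → P3 → P6 → P2. That is 3 steps up, so P4 is 3 levels below P2.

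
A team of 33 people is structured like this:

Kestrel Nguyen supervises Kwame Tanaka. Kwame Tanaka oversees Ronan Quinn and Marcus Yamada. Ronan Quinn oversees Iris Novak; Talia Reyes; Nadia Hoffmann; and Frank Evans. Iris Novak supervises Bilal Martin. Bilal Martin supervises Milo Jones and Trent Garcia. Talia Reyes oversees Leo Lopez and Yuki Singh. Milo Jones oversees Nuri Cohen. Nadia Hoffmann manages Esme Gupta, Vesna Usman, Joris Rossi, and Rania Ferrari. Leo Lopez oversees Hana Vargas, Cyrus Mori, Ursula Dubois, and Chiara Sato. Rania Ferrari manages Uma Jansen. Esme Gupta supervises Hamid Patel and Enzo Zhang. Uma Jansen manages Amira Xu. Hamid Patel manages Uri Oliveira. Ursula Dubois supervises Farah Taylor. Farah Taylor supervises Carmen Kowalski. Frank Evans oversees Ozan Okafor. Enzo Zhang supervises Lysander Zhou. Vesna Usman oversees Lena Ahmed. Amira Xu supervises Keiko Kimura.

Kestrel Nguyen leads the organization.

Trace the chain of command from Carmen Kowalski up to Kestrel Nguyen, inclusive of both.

Carmen Kowalski -> Farah Taylor -> Ursula Dubois -> Leo Lopez -> Talia Reyes -> Ronan Quinn -> Kwame Tanaka -> Kestrel Nguyen

Carmen Kowalski reports to Farah Taylor. Farah Taylor reports to Ursula Dubois. Ursula Dubois reports to Leo Lopez. Leo Lopez reports to Talia Reyes. Talia Reyes reports to Ronan Quinn. Ronan Quinn reports to Kwame Tanaka. Kwame Tanaka reports to Kestrel Nguyen. Kestrel Nguyen is at the top.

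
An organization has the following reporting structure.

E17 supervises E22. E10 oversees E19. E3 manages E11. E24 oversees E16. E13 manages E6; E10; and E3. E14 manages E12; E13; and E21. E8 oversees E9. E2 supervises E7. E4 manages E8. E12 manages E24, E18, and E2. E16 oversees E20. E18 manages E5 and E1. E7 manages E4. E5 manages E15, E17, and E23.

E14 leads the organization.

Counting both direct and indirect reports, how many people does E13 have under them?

5

E13 directly manages E6, E10, E3. E6 has no reports. Under E10: E19 (1). Under E3: E11 (1). So E13's organization is 3 direct reports plus everyone under them: 1 + 2 + 2 = 5.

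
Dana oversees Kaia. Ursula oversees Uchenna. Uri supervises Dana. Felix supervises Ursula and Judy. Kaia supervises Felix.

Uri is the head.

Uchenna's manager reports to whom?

Uchenna reports to Ursula, and Ursula reports to Felix. So Uchenna's skip-level manager is Felix.

Felix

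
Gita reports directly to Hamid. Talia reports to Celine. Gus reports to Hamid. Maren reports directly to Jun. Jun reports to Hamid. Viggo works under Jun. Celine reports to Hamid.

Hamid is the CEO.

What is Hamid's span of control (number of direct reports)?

4

Hamid directly manages Gus, Celine, Gita, Jun. That is 4 direct reports.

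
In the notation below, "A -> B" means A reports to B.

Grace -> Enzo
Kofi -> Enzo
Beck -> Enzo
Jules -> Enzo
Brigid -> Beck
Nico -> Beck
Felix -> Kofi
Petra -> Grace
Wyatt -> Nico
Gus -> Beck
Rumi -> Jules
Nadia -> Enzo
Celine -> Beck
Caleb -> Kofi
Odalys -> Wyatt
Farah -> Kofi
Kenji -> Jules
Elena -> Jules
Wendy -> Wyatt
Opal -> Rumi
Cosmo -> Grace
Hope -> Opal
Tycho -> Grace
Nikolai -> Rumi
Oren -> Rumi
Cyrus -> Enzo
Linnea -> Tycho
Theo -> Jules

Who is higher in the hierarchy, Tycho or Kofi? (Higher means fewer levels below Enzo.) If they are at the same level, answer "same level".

Kofi

Tycho is 2 levels below Enzo; Kofi is 1. Kofi is higher.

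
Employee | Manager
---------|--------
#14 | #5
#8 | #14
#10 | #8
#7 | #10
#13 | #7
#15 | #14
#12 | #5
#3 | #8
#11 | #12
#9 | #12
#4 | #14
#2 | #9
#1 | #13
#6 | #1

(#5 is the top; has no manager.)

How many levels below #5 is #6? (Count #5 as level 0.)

7

Chain from #6 up to #5: #6 → #1 → #13 → #7 → #10 → #8 → #14 → #5. That is 7 steps up, so #6 is 7 levels below #5.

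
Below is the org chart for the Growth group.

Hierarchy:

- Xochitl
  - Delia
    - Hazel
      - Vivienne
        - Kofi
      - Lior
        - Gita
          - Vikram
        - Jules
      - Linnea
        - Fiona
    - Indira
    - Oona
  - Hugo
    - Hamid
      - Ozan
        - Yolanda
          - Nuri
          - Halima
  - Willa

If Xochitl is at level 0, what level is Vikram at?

5

Chain from Vikram up to Xochitl: Vikram → Gita → Lior → Hazel → Delia → Xochitl. That is 5 steps up, so Vikram is 5 levels below Xochitl.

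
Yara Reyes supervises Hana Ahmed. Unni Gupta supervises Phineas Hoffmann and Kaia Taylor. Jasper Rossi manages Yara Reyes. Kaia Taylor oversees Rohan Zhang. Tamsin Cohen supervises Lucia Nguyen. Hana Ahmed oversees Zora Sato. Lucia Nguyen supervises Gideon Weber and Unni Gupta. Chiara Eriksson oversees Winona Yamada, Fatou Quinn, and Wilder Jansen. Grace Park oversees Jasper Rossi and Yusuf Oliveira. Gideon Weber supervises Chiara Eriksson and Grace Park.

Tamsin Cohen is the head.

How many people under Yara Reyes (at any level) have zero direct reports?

The only person in Yara Reyes's organization with no one reporting to them is Zora Sato. That is 1.

1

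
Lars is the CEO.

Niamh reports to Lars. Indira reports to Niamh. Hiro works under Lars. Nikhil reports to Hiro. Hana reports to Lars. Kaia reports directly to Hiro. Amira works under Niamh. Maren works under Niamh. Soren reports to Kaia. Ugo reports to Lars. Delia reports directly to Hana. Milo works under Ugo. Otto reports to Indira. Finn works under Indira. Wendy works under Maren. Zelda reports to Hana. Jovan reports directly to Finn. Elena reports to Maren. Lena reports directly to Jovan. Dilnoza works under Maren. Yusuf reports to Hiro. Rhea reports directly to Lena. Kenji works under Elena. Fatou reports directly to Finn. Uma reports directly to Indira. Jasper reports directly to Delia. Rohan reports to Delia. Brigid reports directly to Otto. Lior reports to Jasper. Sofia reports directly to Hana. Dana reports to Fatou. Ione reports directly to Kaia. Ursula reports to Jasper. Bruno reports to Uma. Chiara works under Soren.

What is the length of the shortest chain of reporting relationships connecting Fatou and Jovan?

2

Fatou is 1 level below Finn, and Jovan is 1 level below Finn (their lowest common manager). The shortest path runs up from Fatou to Finn and back down to Jovan: 1 + 1 = 2 links.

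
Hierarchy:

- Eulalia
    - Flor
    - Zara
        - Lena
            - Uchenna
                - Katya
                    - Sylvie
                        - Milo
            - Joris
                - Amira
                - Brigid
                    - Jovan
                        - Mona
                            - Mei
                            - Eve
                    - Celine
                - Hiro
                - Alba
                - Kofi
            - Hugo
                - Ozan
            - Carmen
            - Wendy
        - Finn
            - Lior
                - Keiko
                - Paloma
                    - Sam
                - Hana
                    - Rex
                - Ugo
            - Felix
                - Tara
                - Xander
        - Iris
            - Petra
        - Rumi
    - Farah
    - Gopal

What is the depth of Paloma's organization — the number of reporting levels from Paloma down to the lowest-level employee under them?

1

The longest chain under Paloma runs Paloma → Sam, which is 1 level below Paloma.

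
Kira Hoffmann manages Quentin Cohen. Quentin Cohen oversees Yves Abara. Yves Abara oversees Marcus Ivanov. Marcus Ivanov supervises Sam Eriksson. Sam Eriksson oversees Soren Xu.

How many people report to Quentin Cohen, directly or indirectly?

Quentin Cohen directly manages Yves Abara. Under Yves Abara: Marcus Ivanov, Sam Eriksson, Soren Xu (3). That's 4 in total.

4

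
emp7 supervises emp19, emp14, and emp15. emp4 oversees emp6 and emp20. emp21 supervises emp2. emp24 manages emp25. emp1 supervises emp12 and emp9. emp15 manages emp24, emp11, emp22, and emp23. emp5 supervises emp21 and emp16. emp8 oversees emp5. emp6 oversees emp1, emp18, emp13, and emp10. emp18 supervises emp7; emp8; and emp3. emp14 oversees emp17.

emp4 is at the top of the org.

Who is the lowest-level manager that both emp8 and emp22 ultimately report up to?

emp8's chain of managers is emp18, emp6, emp4. emp22's chain of managers is emp15, emp7, emp18, emp6, emp4. The first manager that appears in both chains is emp18.

emp18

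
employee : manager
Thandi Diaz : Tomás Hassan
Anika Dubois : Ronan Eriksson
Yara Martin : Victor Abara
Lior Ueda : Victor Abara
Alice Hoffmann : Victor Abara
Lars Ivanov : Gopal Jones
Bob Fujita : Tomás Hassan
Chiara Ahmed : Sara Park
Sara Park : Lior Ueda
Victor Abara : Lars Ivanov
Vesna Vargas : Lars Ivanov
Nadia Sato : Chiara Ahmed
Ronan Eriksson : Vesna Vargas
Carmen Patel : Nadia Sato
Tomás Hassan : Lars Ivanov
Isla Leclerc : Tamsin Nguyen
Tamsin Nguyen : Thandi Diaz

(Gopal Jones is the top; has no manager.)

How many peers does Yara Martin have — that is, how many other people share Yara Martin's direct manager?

2

Yara Martin reports to Victor Abara. Victor Abara's other direct reports are Lior Ueda, Alice Hoffmann — 2 peers.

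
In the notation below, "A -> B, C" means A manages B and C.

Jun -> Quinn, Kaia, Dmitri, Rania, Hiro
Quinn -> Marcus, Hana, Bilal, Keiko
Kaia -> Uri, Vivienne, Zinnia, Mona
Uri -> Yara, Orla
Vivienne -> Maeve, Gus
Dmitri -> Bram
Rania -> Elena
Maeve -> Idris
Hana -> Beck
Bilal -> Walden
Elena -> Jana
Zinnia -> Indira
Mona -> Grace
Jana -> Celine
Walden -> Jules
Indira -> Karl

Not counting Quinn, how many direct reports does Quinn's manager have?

Quinn reports to Jun. Jun's other direct reports are Kaia, Dmitri, Rania, Hiro — 4 peers.

4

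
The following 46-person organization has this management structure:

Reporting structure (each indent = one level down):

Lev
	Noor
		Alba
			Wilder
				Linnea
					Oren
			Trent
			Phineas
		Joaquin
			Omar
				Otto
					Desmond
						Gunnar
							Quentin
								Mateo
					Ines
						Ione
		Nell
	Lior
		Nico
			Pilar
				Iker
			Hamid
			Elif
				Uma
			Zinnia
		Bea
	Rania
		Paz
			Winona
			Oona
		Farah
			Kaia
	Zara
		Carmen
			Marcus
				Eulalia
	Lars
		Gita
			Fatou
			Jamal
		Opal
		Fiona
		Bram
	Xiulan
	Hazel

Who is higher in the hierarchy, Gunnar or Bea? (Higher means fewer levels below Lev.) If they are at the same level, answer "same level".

Gunnar is 6 levels below Lev; Bea is 2. Bea is higher.

Bea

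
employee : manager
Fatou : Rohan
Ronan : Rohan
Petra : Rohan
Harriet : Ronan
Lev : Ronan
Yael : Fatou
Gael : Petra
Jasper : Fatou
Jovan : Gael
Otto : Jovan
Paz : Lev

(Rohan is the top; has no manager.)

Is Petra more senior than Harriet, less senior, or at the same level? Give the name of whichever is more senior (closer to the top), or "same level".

Petra is 1 level below Rohan; Harriet is 2. Petra is higher.

Petra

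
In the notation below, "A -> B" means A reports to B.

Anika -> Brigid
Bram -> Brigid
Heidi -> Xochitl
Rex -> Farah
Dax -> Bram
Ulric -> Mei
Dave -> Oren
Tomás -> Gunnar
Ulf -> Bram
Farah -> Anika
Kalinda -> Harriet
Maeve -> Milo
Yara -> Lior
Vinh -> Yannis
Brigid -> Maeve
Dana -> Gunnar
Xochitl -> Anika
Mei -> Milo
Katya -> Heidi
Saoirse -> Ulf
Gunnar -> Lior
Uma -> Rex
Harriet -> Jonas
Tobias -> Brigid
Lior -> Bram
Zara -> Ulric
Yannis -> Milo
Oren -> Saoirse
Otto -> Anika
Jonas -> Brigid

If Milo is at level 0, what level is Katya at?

Chain from Katya up to Milo: Katya → Heidi → Xochitl → Anika → Brigid → Maeve → Milo. That is 6 steps up, so Katya is 6 levels below Milo.

6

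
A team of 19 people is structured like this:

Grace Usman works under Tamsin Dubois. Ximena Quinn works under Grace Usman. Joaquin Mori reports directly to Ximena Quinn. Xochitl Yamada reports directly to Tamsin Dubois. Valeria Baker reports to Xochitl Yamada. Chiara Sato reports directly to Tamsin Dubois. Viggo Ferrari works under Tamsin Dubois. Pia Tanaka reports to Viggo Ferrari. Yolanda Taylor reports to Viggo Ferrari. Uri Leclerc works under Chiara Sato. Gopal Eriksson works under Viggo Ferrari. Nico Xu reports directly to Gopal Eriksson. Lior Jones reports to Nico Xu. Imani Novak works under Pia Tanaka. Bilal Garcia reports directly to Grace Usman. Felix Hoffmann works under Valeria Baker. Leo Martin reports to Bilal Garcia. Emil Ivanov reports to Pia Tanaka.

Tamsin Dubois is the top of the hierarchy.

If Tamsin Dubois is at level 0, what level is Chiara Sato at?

Chain from Chiara Sato up to Tamsin Dubois: Chiara Sato → Tamsin Dubois. That is 1 step up, so Chiara Sato is 1 level below Tamsin Dubois.

1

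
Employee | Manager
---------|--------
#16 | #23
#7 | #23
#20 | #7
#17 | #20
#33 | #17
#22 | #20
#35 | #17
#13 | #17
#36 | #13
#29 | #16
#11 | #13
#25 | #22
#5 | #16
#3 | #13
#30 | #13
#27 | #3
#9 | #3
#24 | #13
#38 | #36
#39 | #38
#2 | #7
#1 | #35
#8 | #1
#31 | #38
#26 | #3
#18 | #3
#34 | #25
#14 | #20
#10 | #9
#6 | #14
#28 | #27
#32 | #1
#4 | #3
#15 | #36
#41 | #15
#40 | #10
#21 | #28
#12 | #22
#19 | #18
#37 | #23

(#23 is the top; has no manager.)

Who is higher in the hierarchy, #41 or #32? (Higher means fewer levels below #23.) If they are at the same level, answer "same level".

#41 is 7 levels below #23; #32 is 6. #32 is higher.

#32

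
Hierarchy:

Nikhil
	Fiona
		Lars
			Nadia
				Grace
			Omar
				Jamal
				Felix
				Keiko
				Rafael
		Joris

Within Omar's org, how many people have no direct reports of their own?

4

The people in Omar's organization with no one reporting to them are Rafael, Keiko, Felix, Jamal. That is 4.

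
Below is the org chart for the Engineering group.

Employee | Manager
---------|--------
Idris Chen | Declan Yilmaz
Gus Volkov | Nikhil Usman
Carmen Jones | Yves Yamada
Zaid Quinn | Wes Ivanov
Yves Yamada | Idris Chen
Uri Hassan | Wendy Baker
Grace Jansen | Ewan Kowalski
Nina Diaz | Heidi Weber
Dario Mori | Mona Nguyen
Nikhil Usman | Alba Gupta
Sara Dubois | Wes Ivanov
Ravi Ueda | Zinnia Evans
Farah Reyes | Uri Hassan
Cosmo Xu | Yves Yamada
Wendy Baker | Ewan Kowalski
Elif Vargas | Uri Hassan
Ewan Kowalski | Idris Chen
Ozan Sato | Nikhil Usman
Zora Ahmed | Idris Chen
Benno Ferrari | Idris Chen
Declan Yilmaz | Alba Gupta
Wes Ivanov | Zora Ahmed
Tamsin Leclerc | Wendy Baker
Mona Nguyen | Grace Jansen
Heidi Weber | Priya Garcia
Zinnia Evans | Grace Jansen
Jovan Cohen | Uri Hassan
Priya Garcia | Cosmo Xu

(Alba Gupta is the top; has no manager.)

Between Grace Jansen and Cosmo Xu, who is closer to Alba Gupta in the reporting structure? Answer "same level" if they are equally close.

same level

Both Grace Jansen and Cosmo Xu are 4 levels below Alba Gupta.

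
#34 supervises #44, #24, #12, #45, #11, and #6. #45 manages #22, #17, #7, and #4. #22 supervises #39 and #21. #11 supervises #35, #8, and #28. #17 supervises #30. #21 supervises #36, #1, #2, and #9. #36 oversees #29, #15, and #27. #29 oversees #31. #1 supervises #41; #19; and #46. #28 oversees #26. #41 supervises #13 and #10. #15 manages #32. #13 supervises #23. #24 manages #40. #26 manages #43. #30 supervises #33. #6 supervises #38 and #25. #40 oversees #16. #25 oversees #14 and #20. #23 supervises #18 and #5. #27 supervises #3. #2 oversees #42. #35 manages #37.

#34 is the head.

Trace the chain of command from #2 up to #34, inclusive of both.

#2 reports to #21. #21 reports to #22. #22 reports to #45. #45 reports to #34. #34 is at the top.

#2 -> #21 -> #22 -> #45 -> #34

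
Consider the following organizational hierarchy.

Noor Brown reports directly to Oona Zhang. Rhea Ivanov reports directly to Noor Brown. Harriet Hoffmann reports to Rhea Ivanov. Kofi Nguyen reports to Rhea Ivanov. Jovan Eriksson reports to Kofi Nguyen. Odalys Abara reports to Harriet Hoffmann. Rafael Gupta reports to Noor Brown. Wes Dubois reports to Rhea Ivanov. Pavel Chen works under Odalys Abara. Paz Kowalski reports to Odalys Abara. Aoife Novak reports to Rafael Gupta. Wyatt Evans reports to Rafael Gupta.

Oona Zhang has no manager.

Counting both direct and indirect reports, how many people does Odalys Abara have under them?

Odalys Abara directly manages Pavel Chen, Paz Kowalski. Pavel Chen has no reports. Paz Kowalski has no reports. So Odalys Abara's organization is 2 direct reports plus everyone under them: 1 + 1 = 2.

2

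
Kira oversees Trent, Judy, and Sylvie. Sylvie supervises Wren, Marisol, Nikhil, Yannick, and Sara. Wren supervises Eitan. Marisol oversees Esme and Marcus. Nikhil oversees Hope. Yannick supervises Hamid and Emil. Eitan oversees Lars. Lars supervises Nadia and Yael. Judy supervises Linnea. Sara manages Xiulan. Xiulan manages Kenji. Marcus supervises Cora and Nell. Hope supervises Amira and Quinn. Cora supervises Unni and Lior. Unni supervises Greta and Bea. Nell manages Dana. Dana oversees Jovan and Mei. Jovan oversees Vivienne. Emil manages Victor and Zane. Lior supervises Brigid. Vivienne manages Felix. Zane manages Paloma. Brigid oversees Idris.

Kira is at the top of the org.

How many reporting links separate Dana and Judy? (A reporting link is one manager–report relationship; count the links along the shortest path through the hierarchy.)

6

Dana is 5 levels below Kira, and Judy is 1 level below Kira (their lowest common manager). The shortest path runs up from Dana to Kira and back down to Judy: 5 + 1 = 6 links.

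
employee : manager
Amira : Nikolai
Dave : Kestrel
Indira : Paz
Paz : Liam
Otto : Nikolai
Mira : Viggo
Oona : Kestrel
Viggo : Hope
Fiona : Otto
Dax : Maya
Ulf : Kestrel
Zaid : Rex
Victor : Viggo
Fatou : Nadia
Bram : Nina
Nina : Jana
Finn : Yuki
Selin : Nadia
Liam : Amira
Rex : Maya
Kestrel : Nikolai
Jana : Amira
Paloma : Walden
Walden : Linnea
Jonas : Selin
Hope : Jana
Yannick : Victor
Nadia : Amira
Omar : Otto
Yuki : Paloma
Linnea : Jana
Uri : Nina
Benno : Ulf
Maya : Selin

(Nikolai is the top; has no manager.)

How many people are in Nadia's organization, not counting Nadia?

7

Nadia directly manages Fatou, Selin. Fatou has no reports. Under Selin: Jonas, Maya, Rex, Zaid, Dax (5). So Nadia's organization is 2 direct reports plus everyone under them: 1 + 6 = 7.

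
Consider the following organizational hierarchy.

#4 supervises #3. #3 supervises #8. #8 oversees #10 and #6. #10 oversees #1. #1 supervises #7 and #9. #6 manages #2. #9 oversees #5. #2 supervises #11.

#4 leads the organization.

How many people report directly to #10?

#10 directly manages #1. That is 1 direct report.

1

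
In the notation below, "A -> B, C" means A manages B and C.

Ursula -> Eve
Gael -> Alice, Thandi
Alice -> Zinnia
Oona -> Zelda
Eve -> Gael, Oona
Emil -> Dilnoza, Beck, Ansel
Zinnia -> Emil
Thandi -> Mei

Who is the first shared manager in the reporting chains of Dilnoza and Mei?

Dilnoza's chain of managers is Emil, Zinnia, Alice, Gael, Eve, Ursula. Mei's chain of managers is Thandi, Gael, Eve, Ursula. The first manager that appears in both chains is Gael.

Gael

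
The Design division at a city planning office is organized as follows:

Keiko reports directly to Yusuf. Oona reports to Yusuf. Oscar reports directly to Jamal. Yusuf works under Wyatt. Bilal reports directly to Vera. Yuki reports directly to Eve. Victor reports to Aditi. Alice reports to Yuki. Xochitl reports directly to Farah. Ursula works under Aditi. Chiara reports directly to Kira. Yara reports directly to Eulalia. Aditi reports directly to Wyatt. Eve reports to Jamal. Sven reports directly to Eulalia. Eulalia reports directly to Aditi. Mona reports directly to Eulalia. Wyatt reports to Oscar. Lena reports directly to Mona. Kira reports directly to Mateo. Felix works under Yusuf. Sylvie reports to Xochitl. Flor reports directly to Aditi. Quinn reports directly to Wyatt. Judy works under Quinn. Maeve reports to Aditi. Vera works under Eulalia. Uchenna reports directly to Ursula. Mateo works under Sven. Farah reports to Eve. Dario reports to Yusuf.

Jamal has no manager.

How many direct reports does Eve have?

2

Eve directly manages Farah, Yuki. That is 2 direct reports.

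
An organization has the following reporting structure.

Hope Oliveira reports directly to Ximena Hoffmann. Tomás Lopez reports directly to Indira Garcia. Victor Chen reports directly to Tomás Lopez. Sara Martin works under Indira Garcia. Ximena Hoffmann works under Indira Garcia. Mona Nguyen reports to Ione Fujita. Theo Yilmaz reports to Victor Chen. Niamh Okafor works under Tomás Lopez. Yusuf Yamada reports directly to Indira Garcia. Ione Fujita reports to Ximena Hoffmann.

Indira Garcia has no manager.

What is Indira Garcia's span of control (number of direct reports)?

4

Indira Garcia directly manages Ximena Hoffmann, Tomás Lopez, Yusuf Yamada, Sara Martin. That is 4 direct reports.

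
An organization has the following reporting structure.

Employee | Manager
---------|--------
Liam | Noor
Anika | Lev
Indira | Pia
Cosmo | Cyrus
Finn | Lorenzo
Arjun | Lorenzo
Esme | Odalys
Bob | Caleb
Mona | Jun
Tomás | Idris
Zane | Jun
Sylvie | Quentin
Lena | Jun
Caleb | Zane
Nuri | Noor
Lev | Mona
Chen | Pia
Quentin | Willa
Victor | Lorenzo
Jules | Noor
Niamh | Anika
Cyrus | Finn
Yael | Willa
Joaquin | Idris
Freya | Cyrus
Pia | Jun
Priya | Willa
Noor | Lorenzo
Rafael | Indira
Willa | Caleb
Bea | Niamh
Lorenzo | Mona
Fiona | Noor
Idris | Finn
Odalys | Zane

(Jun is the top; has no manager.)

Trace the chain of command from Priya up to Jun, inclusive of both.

Priya reports to Willa. Willa reports to Caleb. Caleb reports to Zane. Zane reports to Jun. Jun is at the top.

Priya -> Willa -> Caleb -> Zane -> Jun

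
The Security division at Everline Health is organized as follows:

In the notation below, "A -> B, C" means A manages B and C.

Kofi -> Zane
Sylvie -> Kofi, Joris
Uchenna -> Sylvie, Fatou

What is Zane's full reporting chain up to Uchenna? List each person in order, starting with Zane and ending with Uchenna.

Zane reports to Kofi. Kofi reports to Sylvie. Sylvie reports to Uchenna. Uchenna is at the top.

Zane -> Kofi -> Sylvie -> Uchenna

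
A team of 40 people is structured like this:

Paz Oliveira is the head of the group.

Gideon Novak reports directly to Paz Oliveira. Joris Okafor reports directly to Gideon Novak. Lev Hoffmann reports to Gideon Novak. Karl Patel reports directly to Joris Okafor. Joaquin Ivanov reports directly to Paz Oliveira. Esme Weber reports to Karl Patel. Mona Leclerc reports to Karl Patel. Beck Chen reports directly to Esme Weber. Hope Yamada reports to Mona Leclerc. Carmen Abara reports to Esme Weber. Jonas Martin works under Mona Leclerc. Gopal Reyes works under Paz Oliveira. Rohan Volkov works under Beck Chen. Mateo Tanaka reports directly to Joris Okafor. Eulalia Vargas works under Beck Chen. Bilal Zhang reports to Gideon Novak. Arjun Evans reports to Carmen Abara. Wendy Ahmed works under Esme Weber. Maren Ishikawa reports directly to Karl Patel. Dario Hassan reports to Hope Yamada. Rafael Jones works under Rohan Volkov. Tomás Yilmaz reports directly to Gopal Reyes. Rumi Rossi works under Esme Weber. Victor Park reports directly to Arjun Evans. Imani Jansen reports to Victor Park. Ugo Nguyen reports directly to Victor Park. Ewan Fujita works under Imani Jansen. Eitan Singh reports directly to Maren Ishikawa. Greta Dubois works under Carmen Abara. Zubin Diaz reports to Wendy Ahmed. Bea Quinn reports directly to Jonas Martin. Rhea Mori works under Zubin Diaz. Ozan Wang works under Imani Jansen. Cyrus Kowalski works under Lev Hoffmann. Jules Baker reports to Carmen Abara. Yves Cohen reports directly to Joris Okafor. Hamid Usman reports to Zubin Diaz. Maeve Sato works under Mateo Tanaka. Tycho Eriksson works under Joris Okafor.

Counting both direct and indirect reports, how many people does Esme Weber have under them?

Esme Weber directly manages Beck Chen, Carmen Abara, Wendy Ahmed, Rumi Rossi. Under Beck Chen: Eulalia Vargas, Rohan Volkov, Rafael Jones (3). Under Carmen Abara: Jules Baker, Greta Dubois, Arjun Evans, Victor Park, Ugo Nguyen, Imani Jansen, Ozan Wang, Ewan Fujita (8). Under Wendy Ahmed: Zubin Diaz, Hamid Usman, Rhea Mori (3). Rumi Rossi has no reports. So Esme Weber's organization is 4 direct reports plus everyone under them: 4 + 9 + 4 + 1 = 18.

18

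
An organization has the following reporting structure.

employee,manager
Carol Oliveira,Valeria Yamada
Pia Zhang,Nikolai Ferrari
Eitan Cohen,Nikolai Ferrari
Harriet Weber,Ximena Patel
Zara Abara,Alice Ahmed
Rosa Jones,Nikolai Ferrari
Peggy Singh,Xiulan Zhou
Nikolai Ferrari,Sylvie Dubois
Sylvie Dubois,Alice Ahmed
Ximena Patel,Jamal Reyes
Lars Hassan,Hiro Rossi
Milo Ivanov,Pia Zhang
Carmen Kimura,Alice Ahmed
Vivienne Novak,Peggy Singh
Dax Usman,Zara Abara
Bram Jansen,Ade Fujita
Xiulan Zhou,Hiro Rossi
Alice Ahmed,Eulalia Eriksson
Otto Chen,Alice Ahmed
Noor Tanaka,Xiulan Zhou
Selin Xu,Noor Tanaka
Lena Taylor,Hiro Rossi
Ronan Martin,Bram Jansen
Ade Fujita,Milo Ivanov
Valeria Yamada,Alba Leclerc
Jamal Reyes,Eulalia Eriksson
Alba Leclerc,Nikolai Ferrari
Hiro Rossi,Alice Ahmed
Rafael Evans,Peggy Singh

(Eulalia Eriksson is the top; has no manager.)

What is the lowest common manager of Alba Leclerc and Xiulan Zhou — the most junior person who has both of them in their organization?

Alba Leclerc's chain of managers is Nikolai Ferrari, Sylvie Dubois, Alice Ahmed, Eulalia Eriksson. Xiulan Zhou's chain of managers is Hiro Rossi, Alice Ahmed, Eulalia Eriksson. The first manager that appears in both chains is Alice Ahmed.

Alice Ahmed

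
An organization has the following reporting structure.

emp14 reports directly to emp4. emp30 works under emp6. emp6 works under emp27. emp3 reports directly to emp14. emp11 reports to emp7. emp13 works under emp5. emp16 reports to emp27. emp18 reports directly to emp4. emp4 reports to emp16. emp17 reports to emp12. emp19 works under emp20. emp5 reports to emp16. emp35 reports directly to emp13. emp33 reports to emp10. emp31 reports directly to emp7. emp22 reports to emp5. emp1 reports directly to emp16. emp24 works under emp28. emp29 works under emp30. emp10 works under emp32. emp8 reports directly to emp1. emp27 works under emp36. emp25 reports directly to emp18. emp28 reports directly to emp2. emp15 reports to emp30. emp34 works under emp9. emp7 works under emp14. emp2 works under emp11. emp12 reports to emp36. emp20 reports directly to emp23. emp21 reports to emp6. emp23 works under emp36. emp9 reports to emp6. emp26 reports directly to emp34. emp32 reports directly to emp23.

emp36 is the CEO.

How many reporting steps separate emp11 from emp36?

6

Chain from emp11 up to emp36: emp11 → emp7 → emp14 → emp4 → emp16 → emp27 → emp36. That is 6 steps up, so emp11 is 6 levels below emp36.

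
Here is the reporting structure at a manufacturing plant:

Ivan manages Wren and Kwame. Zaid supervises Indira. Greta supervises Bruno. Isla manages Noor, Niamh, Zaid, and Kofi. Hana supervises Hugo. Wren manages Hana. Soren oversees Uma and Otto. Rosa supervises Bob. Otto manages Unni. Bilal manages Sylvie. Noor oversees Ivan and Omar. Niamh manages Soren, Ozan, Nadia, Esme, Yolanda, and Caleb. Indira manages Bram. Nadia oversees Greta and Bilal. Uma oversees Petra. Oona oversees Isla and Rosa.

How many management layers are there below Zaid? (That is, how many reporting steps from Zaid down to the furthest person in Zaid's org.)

2

The longest chain under Zaid runs Zaid → Indira → Bram, which is 2 levels below Zaid.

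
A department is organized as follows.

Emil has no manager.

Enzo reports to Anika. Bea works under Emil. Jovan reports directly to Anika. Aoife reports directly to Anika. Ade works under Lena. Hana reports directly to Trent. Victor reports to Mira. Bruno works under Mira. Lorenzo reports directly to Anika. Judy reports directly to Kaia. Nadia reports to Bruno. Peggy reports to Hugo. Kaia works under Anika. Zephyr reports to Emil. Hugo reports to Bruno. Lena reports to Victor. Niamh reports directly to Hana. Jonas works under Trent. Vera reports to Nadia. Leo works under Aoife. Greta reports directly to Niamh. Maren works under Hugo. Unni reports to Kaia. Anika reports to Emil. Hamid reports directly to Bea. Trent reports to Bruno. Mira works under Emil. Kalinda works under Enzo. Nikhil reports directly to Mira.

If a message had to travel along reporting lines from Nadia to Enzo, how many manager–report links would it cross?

Nadia is 3 levels below Emil, and Enzo is 2 levels below Emil (their lowest common manager). The shortest path runs up from Nadia to Emil and back down to Enzo: 3 + 2 = 5 links.

5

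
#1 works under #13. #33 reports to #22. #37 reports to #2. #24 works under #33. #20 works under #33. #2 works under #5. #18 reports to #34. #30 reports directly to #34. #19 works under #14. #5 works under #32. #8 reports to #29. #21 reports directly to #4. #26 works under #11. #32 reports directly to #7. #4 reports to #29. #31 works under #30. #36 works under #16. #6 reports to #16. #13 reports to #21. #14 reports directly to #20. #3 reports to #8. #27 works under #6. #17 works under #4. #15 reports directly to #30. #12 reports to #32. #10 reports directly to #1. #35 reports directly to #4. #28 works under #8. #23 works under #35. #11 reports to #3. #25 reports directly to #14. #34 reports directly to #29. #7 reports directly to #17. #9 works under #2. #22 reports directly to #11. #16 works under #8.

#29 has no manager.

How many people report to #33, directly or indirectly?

#33 directly manages #20, #24. Under #20: #14, #19, #25 (3). #24 has no reports. So #33's organization is 2 direct reports plus everyone under them: 4 + 1 = 5.

5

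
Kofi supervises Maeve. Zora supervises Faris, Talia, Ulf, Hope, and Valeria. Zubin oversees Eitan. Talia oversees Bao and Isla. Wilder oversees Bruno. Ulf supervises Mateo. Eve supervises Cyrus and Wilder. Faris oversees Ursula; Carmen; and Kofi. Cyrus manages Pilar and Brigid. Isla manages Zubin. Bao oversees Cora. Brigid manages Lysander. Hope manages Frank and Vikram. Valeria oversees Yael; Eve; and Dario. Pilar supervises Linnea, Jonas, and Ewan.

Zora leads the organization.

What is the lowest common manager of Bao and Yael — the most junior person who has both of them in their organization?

Bao's chain of managers is Talia, Zora. Yael's chain of managers is Valeria, Zora. The first manager that appears in both chains is Zora.

Zora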